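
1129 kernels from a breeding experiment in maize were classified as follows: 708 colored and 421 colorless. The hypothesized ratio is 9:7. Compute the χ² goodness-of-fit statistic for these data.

19.147

Under the 9:7 hypothesis (Σ ratio = 16, N = 1129):
  colored: 1129 × 9/16 = 635.0625
  colorless: 1129 × 7/16 = 493.9375
χ² = Σ (O − E)² / E
  colored: (708 − 635.0625)² / 635.0625 = 8.3769
  colorless: (421 − 493.9375)² / 493.9375 = 10.7703
χ² = 8.3769 + 10.7703 = 19.1472 ≈ 19.147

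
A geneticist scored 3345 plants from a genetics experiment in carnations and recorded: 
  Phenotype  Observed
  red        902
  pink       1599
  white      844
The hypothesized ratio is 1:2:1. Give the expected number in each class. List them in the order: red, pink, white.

836.25, 1672.5, 836.25

The 1:2:1 ratio has 4 parts, so with N = 3345 the expected counts are:
  red: 3345 × 1/4 = 836.25
  pink: 3345 × 2/4 = 1672.5
  white: 3345 × 1/4 = 836.25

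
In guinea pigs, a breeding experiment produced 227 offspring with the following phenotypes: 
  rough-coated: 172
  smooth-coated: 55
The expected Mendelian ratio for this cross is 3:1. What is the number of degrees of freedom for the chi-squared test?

1

A goodness-of-fit test with 2 phenotype classes has df = 2 − 1 = 1.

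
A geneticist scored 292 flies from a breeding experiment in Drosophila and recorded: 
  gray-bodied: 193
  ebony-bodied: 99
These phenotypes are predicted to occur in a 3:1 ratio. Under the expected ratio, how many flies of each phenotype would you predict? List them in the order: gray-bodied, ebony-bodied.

Expected counts for N = 292 under a 3:1 ratio (total parts = 4):
  gray-bodied: 292 × 3/4 = 219
  ebony-bodied: 292 × 1/4 = 73

219, 73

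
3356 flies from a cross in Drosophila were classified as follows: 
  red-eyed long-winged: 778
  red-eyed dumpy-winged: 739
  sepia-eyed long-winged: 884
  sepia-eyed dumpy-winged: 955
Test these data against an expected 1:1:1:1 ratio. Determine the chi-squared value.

Expected counts for N = 3356 under a 1:1:1:1 ratio (total parts = 4):
  red-eyed long-winged: 3356 × 1/4 = 839
  red-eyed dumpy-winged: 3356 × 1/4 = 839
  sepia-eyed long-winged: 3356 × 1/4 = 839
  sepia-eyed dumpy-winged: 3356 × 1/4 = 839
χ² = Σ (O − E)² / E
  red-eyed long-winged: (778 − 839)² / 839 = 4.4350
  red-eyed dumpy-winged: (739 − 839)² / 839 = 11.9190
  sepia-eyed long-winged: (884 − 839)² / 839 = 2.4136
  sepia-eyed dumpy-winged: (955 − 839)² / 839 = 16.0381
χ² = 4.4350 + 11.9190 + 2.4136 + 16.0381 = 34.8057 ≈ 34.806

34.806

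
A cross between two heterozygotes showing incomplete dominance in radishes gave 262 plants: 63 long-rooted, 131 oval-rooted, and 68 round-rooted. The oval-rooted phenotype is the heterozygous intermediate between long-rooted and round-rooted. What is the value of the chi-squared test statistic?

With incomplete dominance, a heterozygote × heterozygote cross gives a 1:2:1 phenotypic ratio.
Total ratio parts = 4. Expected numbers out of 262:
  long-rooted: 262 × 1/4 = 65.5
  oval-rooted: 262 × 2/4 = 131
  round-rooted: 262 × 1/4 = 65.5
χ² = Σ (O − E)² / E
  long-rooted: (63 − 65.5)² / 65.5 = 0.0954
  oval-rooted: (131 − 131)² / 131 = 0.0000
  round-rooted: (68 − 65.5)² / 65.5 = 0.0954
χ² = 0.0954 + 0.0000 + 0.0954 = 0.1908 ≈ 0.191

0.191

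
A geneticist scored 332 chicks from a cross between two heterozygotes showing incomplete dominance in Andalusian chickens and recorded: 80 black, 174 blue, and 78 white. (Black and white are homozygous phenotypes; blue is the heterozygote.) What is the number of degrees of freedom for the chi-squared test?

2

With incomplete dominance, a heterozygote × heterozygote cross gives a 1:2:1 phenotypic ratio.
A goodness-of-fit test with 3 phenotype classes has df = 3 − 1 = 2.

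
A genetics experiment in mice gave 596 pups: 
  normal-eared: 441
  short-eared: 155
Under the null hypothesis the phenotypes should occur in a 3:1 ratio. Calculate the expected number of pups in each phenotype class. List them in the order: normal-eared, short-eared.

447, 149

Expected counts for N = 596 under a 3:1 ratio (total parts = 4):
  normal-eared: 596 × 3/4 = 447
  short-eared: 596 × 1/4 = 149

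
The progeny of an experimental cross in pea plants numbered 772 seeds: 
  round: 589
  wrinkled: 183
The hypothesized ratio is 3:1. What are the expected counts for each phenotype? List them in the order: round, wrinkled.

Under the 3:1 hypothesis (Σ ratio = 4, N = 772):
  round: 772 × 3/4 = 579
  wrinkled: 772 × 1/4 = 193

579, 193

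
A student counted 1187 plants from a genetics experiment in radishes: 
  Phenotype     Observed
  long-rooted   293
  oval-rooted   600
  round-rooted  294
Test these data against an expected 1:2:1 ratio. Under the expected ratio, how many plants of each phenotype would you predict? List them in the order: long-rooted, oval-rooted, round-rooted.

The 1:2:1 ratio has 4 parts, so with N = 1187 the expected counts are:
  long-rooted: 1187 × 1/4 = 296.75
  oval-rooted: 1187 × 2/4 = 593.5
  round-rooted: 1187 × 1/4 = 296.75

296.75, 593.5, 296.75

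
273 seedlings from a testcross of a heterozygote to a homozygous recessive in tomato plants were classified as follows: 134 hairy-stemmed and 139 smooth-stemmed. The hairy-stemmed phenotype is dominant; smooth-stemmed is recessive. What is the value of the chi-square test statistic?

A testcross of a heterozygote (Aa × aa) gives a 1:1 phenotypic ratio.
Expected counts for N = 273 under a 1:1 ratio (total parts = 2):
  hairy-stemmed: 273 × 1/2 = 136.5
  smooth-stemmed: 273 × 1/2 = 136.5
χ² = Σ (O − E)² / E
  hairy-stemmed: (134 − 136.5)² / 136.5 = 0.0458
  smooth-stemmed: (139 − 136.5)² / 136.5 = 0.0458
χ² = 0.0458 + 0.0458 = 0.0916 ≈ 0.092

0.092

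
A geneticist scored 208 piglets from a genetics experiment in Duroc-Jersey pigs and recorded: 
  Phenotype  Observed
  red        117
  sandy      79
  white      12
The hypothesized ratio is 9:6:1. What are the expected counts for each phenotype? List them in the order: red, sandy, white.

117, 78, 13

The 9:6:1 ratio has 16 parts, so with N = 208 the expected counts are:
  red: 208 × 9/16 = 117
  sandy: 208 × 6/16 = 78
  white: 208 × 1/16 = 13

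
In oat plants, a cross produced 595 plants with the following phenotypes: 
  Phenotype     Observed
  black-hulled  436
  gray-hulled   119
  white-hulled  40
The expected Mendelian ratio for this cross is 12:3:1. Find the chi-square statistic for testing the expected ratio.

Under the 12:3:1 hypothesis (Σ ratio = 16, N = 595):
  black-hulled: 595 × 12/16 = 446.25
  gray-hulled: 595 × 3/16 = 111.5625
  white-hulled: 595 × 1/16 = 37.1875
χ² = Σ (O − E)² / E
  black-hulled: (436 − 446.25)² / 446.25 = 0.2354
  gray-hulled: (119 − 111.5625)² / 111.5625 = 0.4958
  white-hulled: (40 − 37.1875)² / 37.1875 = 0.2127
χ² = 0.2354 + 0.4958 + 0.2127 = 0.9439 ≈ 0.944

0.944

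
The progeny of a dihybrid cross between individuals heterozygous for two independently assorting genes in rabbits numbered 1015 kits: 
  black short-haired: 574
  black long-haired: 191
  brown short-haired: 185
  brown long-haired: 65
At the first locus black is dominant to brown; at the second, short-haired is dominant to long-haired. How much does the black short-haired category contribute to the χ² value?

A dihybrid F₂ with independent assortment and complete dominance at both loci gives a 9:3:3:1 phenotypic ratio.
Expected counts for N = 1015 under a 9:3:3:1 ratio (total parts = 16):
  black short-haired: 1015 × 9/16 = 570.9375
  black long-haired: 1015 × 3/16 = 190.3125
  brown short-haired: 1015 × 3/16 = 190.3125
  brown long-haired: 1015 × 1/16 = 63.4375
Contribution of black short-haired: (574 − 570.9375)² / 570.9375 = 0.0164

0.016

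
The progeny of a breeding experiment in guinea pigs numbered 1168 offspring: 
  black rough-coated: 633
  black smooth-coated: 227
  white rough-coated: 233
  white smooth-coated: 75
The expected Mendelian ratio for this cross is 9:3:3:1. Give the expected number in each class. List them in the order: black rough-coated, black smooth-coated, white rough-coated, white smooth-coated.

Expected counts for N = 1168 under a 9:3:3:1 ratio (total parts = 16):
  black rough-coated: 1168 × 9/16 = 657
  black smooth-coated: 1168 × 3/16 = 219
  white rough-coated: 1168 × 3/16 = 219
  white smooth-coated: 1168 × 1/16 = 73

657, 219, 219, 73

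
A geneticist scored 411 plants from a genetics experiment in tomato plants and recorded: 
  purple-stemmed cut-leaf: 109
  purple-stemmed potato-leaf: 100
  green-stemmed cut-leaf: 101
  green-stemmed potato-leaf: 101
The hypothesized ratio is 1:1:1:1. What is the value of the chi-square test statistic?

0.513

The 1:1:1:1 ratio has 4 parts, so with N = 411 the expected counts are:
  purple-stemmed cut-leaf: 411 × 1/4 = 102.75
  purple-stemmed potato-leaf: 411 × 1/4 = 102.75
  green-stemmed cut-leaf: 411 × 1/4 = 102.75
  green-stemmed potato-leaf: 411 × 1/4 = 102.75
χ² = Σ (O − E)² / E
  purple-stemmed cut-leaf: (109 − 102.75)² / 102.75 = 0.3802
  purple-stemmed potato-leaf: (100 − 102.75)² / 102.75 = 0.0736
  green-stemmed cut-leaf: (101 − 102.75)² / 102.75 = 0.0298
  green-stemmed potato-leaf: (101 − 102.75)² / 102.75 = 0.0298
χ² = 0.3802 + 0.0736 + 0.0298 + 0.0298 = 0.5134 ≈ 0.513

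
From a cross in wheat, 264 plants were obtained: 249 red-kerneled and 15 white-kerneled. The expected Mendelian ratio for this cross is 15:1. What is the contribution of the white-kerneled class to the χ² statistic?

0.136

Expected counts for N = 264 under a 15:1 ratio (total parts = 16):
  red-kerneled: 264 × 15/16 = 247.5
  white-kerneled: 264 × 1/16 = 16.5
Contribution of white-kerneled: (15 − 16.5)² / 16.5 = 0.1364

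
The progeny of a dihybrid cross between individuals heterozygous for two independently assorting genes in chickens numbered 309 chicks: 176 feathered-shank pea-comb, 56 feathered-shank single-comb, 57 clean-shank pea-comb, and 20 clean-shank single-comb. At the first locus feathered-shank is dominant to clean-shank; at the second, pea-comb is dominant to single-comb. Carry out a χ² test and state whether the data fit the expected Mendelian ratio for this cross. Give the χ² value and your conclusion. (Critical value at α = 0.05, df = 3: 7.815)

A dihybrid F₂ with independent assortment and complete dominance at both loci gives a 9:3:3:1 phenotypic ratio.
Under the 9:3:3:1 hypothesis (Σ ratio = 16, N = 309):
  feathered-shank pea-comb: 309 × 9/16 = 173.8125
  feathered-shank single-comb: 309 × 3/16 = 57.9375
  clean-shank pea-comb: 309 × 3/16 = 57.9375
  clean-shank single-comb: 309 × 1/16 = 19.3125
χ² = Σ (O − E)² / E
  feathered-shank pea-comb: (176 − 173.8125)² / 173.8125 = 0.0275
  feathered-shank single-comb: (56 − 57.9375)² / 57.9375 = 0.0648
  clean-shank pea-comb: (57 − 57.9375)² / 57.9375 = 0.0152
  clean-shank single-comb: (20 − 19.3125)² / 19.3125 = 0.0245
χ² = 0.0275 + 0.0648 + 0.0152 + 0.0245 = 0.132
Degrees of freedom = 4 − 1 = 3; critical value at α = 0.05 is 7.815.
Since 0.132 < 7.815, we fail to reject the null hypothesis — the data are consistent with the 9:3:3:1 ratio.

0.132; consistent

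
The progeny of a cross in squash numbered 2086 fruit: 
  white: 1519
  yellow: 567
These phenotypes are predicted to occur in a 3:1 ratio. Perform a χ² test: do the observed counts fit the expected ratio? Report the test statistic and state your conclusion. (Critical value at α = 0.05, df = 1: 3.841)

5.293; not consistent

Total ratio parts = 4. Expected numbers out of 2086:
  white: 2086 × 3/4 = 1564.5
  yellow: 2086 × 1/4 = 521.5
χ² = Σ (O − E)² / E
  white: (1519 − 1564.5)² / 1564.5 = 1.3233
  yellow: (567 − 521.5)² / 521.5 = 3.9698
χ² = 1.3233 + 3.9698 = 5.2931 ≈ 5.293
Degrees of freedom = 2 − 1 = 1; critical value at α = 0.05 is 3.841.
Since 5.293 > 3.841, we reject the null hypothesis — the data do not fit the 3:1 ratio.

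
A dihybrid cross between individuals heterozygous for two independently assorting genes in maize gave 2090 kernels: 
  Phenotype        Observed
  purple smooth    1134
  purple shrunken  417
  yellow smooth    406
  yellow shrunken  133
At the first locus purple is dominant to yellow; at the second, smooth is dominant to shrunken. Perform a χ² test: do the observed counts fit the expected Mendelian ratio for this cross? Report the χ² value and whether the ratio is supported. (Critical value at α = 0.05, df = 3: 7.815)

A dihybrid F₂ with independent assortment and complete dominance at both loci gives a 9:3:3:1 phenotypic ratio.
The 9:3:3:1 ratio has 16 parts, so with N = 2090 the expected counts are:
  purple smooth: 2090 × 9/16 = 1175.625
  purple shrunken: 2090 × 3/16 = 391.875
  yellow smooth: 2090 × 3/16 = 391.875
  yellow shrunken: 2090 × 1/16 = 130.625
χ² = Σ (O − E)² / E
  purple smooth: (1134 − 1175.625)² / 1175.625 = 1.4738
  purple shrunken: (417 − 391.875)² / 391.875 = 1.6109
  yellow smooth: (406 − 391.875)² / 391.875 = 0.5091
  yellow shrunken: (133 − 130.625)² / 130.625 = 0.0432
χ² = 1.4738 + 1.6109 + 0.5091 + 0.0432 = 3.637
Degrees of freedom = 4 − 1 = 3; critical value at α = 0.05 is 7.815.
Since 3.637 < 7.815, we fail to reject the null hypothesis — the data are consistent with the 9:3:3:1 ratio.

3.637; consistent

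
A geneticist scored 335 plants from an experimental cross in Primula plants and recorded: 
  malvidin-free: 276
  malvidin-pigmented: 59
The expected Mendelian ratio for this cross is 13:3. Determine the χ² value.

0.285

The 13:3 ratio has 16 parts, so with N = 335 the expected counts are:
  malvidin-free: 335 × 13/16 = 272.1875
  malvidin-pigmented: 335 × 3/16 = 62.8125
χ² = Σ (O − E)² / E
  malvidin-free: (276 − 272.1875)² / 272.1875 = 0.0534
  malvidin-pigmented: (59 − 62.8125)² / 62.8125 = 0.2314
χ² = 0.0534 + 0.2314 = 0.2848 ≈ 0.285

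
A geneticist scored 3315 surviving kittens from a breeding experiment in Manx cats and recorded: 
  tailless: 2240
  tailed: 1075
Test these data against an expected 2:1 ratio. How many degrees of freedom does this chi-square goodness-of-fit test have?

A goodness-of-fit test with 2 phenotype classes has df = 2 − 1 = 1.

1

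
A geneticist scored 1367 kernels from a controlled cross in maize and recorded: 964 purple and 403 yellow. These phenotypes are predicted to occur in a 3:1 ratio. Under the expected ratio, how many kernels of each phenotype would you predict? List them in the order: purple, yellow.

The 3:1 ratio has 4 parts, so with N = 1367 the expected counts are:
  purple: 1367 × 3/4 = 1025.25
  yellow: 1367 × 1/4 = 341.75

1025.25, 341.75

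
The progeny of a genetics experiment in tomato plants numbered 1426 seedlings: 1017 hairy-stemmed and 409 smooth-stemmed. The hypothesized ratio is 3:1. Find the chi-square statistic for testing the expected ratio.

Total ratio parts = 4. Expected numbers out of 1426:
  hairy-stemmed: 1426 × 3/4 = 1069.5
  smooth-stemmed: 1426 × 1/4 = 356.5
χ² = Σ (O − E)² / E
  hairy-stemmed: (1017 − 1069.5)² / 1069.5 = 2.5771
  smooth-stemmed: (409 − 356.5)² / 356.5 = 7.7314
χ² = 2.5771 + 7.7314 = 10.3085 ≈ 10.309

10.309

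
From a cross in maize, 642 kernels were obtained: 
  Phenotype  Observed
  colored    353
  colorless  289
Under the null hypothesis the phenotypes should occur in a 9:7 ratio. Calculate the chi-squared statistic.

Under the 9:7 hypothesis (Σ ratio = 16, N = 642):
  colored: 642 × 9/16 = 361.125
  colorless: 642 × 7/16 = 280.875
χ² = Σ (O − E)² / E
  colored: (353 − 361.125)² / 361.125 = 0.1828
  colorless: (289 − 280.875)² / 280.875 = 0.2350
χ² = 0.1828 + 0.2350 = 0.4178 ≈ 0.418

0.418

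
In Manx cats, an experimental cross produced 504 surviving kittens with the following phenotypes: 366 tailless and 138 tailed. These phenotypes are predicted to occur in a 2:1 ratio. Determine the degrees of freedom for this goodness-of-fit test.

1

A goodness-of-fit test with 2 phenotype classes has df = 2 − 1 = 1.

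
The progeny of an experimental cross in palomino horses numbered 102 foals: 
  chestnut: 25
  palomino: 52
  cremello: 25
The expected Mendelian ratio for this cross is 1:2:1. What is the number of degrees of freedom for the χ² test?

A goodness-of-fit test with 3 phenotype classes has df = 3 − 1 = 2.

2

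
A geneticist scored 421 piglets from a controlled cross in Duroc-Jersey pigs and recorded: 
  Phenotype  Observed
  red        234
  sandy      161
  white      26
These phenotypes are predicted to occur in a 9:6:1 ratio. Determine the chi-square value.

Expected counts for N = 421 under a 9:6:1 ratio (total parts = 16):
  red: 421 × 9/16 = 236.8125
  sandy: 421 × 6/16 = 157.875
  white: 421 × 1/16 = 26.3125
χ² = Σ (O − E)² / E
  red: (234 − 236.8125)² / 236.8125 = 0.0334
  sandy: (161 − 157.875)² / 157.875 = 0.0619
  white: (26 − 26.3125)² / 26.3125 = 0.0037
χ² = 0.0334 + 0.0619 + 0.0037 = 0.099

0.099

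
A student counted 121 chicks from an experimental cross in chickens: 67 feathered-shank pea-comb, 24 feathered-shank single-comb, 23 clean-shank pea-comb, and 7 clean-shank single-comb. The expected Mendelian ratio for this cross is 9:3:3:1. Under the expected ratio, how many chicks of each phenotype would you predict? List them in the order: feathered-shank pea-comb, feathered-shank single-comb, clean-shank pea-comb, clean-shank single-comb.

68.0625, 22.6875, 22.6875, 7.5625

Under the 9:3:3:1 hypothesis (Σ ratio = 16, N = 121):
  feathered-shank pea-comb: 121 × 9/16 = 68.0625
  feathered-shank single-comb: 121 × 3/16 = 22.6875
  clean-shank pea-comb: 121 × 3/16 = 22.6875
  clean-shank single-comb: 121 × 1/16 = 7.5625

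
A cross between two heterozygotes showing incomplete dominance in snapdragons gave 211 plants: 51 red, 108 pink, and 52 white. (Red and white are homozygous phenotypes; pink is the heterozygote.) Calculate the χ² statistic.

With incomplete dominance, a heterozygote × heterozygote cross gives a 1:2:1 phenotypic ratio.
The 1:2:1 ratio has 4 parts, so with N = 211 the expected counts are:
  red: 211 × 1/4 = 52.75
  pink: 211 × 2/4 = 105.5
  white: 211 × 1/4 = 52.75
χ² = Σ (O − E)² / E
  red: (51 − 52.75)² / 52.75 = 0.0581
  pink: (108 − 105.5)² / 105.5 = 0.0592
  white: (52 − 52.75)² / 52.75 = 0.0107
χ² = 0.0581 + 0.0592 + 0.0107 = 0.128

0.128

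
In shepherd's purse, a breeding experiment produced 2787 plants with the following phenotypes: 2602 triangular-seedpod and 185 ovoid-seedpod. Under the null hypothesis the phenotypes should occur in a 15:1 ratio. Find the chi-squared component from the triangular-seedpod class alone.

Expected counts for N = 2787 under a 15:1 ratio (total parts = 16):
  triangular-seedpod: 2787 × 15/16 = 2612.8125
  ovoid-seedpod: 2787 × 1/16 = 174.1875
Contribution of triangular-seedpod: (2602 − 2612.8125)² / 2612.8125 = 0.0447

0.045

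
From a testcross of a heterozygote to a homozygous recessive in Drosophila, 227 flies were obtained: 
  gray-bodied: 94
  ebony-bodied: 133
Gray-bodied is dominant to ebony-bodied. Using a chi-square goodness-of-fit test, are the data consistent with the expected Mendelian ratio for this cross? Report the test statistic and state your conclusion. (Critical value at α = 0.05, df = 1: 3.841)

A testcross of a heterozygote (Aa × aa) gives a 1:1 phenotypic ratio.
Expected counts for N = 227 under a 1:1 ratio (total parts = 2):
  gray-bodied: 227 × 1/2 = 113.5
  ebony-bodied: 227 × 1/2 = 113.5
χ² = Σ (O − E)² / E
  gray-bodied: (94 − 113.5)² / 113.5 = 3.3502
  ebony-bodied: (133 − 113.5)² / 113.5 = 3.3502
χ² = 3.3502 + 3.3502 = 6.7004 ≈ 6.700
Degrees of freedom = 2 − 1 = 1; critical value at α = 0.05 is 3.841.
Since 6.700 > 3.841, we reject the null hypothesis — the data do not fit the 1:1 ratio.

6.700; not consistent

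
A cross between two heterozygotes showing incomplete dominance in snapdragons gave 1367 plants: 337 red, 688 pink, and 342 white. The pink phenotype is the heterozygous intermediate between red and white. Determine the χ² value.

0.096

With incomplete dominance, a heterozygote × heterozygote cross gives a 1:2:1 phenotypic ratio.
The 1:2:1 ratio has 4 parts, so with N = 1367 the expected counts are:
  red: 1367 × 1/4 = 341.75
  pink: 1367 × 2/4 = 683.5
  white: 1367 × 1/4 = 341.75
χ² = Σ (O − E)² / E
  red: (337 − 341.75)² / 341.75 = 0.0660
  pink: (688 − 683.5)² / 683.5 = 0.0296
  white: (342 − 341.75)² / 341.75 = 0.0002
χ² = 0.0660 + 0.0296 + 0.0002 = 0.0958 ≈ 0.096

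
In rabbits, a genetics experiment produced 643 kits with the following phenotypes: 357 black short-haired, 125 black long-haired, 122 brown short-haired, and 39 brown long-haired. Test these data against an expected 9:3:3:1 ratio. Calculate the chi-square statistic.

0.276

Under the 9:3:3:1 hypothesis (Σ ratio = 16, N = 643):
  black short-haired: 643 × 9/16 = 361.6875
  black long-haired: 643 × 3/16 = 120.5625
  brown short-haired: 643 × 3/16 = 120.5625
  brown long-haired: 643 × 1/16 = 40.1875
χ² = Σ (O − E)² / E
  black short-haired: (357 − 361.6875)² / 361.6875 = 0.0608
  black long-haired: (125 − 120.5625)² / 120.5625 = 0.1633
  brown short-haired: (122 − 120.5625)² / 120.5625 = 0.0171
  brown long-haired: (39 − 40.1875)² / 40.1875 = 0.0351
χ² = 0.0608 + 0.1633 + 0.0171 + 0.0351 = 0.2763 ≈ 0.276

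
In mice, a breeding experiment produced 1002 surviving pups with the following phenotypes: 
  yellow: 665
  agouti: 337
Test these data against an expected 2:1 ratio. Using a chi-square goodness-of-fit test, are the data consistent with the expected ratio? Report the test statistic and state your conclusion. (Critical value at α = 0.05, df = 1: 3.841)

Under the 2:1 hypothesis (Σ ratio = 3, N = 1002):
  yellow: 1002 × 2/3 = 668
  agouti: 1002 × 1/3 = 334
χ² = Σ (O − E)² / E
  yellow: (665 − 668)² / 668 = 0.0135
  agouti: (337 − 334)² / 334 = 0.0269
χ² = 0.0135 + 0.0269 = 0.0404 ≈ 0.040
Degrees of freedom = 2 − 1 = 1; critical value at α = 0.05 is 3.841.
Since 0.040 < 3.841, we fail to reject the null hypothesis — the data are consistent with the 2:1 ratio.

0.040; consistent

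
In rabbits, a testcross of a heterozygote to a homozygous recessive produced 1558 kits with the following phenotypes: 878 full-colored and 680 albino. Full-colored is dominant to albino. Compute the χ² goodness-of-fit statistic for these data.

25.163

A testcross of a heterozygote (Aa × aa) gives a 1:1 phenotypic ratio.
The 1:1 ratio has 2 parts, so with N = 1558 the expected counts are:
  full-colored: 1558 × 1/2 = 779
  albino: 1558 × 1/2 = 779
χ² = Σ (O − E)² / E
  full-colored: (878 − 779)² / 779 = 12.5815
  albino: (680 − 779)² / 779 = 12.5815
χ² = 12.5815 + 12.5815 = 25.163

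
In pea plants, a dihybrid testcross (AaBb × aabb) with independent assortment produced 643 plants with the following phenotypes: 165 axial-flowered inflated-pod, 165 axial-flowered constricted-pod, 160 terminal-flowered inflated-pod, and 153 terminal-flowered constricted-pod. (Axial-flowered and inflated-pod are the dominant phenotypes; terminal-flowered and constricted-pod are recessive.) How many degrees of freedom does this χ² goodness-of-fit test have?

A dihybrid testcross with independent assortment gives a 1:1:1:1 ratio.
A goodness-of-fit test with 4 phenotype classes has df = 4 − 1 = 3.

3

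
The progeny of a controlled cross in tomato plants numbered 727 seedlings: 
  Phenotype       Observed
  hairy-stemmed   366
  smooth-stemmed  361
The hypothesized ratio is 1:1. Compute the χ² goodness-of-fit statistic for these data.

0.034

The 1:1 ratio has 2 parts, so with N = 727 the expected counts are:
  hairy-stemmed: 727 × 1/2 = 363.5
  smooth-stemmed: 727 × 1/2 = 363.5
χ² = Σ (O − E)² / E
  hairy-stemmed: (366 − 363.5)² / 363.5 = 0.0172
  smooth-stemmed: (361 − 363.5)² / 363.5 = 0.0172
χ² = 0.0172 + 0.0172 = 0.0344 ≈ 0.034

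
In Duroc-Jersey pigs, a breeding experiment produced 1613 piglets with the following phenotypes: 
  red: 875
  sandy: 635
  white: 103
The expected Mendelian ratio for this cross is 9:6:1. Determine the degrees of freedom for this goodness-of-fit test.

A goodness-of-fit test with 3 phenotype classes has df = 3 − 1 = 2.

2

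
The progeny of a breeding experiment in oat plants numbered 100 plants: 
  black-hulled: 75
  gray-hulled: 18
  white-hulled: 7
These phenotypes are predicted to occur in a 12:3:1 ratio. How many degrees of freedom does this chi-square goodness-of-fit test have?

2

A goodness-of-fit test with 3 phenotype classes has df = 3 − 1 = 2.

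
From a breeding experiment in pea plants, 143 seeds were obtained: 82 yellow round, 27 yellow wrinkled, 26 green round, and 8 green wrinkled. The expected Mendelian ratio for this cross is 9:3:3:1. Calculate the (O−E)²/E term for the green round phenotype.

The 9:3:3:1 ratio has 16 parts, so with N = 143 the expected counts are:
  yellow round: 143 × 9/16 = 80.4375
  yellow wrinkled: 143 × 3/16 = 26.8125
  green round: 143 × 3/16 = 26.8125
  green wrinkled: 143 × 1/16 = 8.9375
Contribution of green round: (26 − 26.8125)² / 26.8125 = 0.0246

0.025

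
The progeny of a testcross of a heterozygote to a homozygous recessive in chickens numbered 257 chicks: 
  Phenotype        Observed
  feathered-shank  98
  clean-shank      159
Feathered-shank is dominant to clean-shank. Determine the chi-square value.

A testcross of a heterozygote (Aa × aa) gives a 1:1 phenotypic ratio.
The 1:1 ratio has 2 parts, so with N = 257 the expected counts are:
  feathered-shank: 257 × 1/2 = 128.5
  clean-shank: 257 × 1/2 = 128.5
χ² = Σ (O − E)² / E
  feathered-shank: (98 − 128.5)² / 128.5 = 7.2393
  clean-shank: (159 − 128.5)² / 128.5 = 7.2393
χ² = 7.2393 + 7.2393 = 14.4786 ≈ 14.479

14.479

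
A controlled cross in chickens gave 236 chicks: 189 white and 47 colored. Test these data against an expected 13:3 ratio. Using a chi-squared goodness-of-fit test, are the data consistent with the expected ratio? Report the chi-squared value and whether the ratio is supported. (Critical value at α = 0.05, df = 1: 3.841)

Total ratio parts = 16. Expected numbers out of 236:
  white: 236 × 13/16 = 191.75
  colored: 236 × 3/16 = 44.25
χ² = Σ (O − E)² / E
  white: (189 − 191.75)² / 191.75 = 0.0394
  colored: (47 − 44.25)² / 44.25 = 0.1709
χ² = 0.0394 + 0.1709 = 0.2103 ≈ 0.210
Degrees of freedom = 2 − 1 = 1; critical value at α = 0.05 is 3.841.
Since 0.210 < 3.841, we fail to reject the null hypothesis — the data are consistent with the 13:3 ratio.

0.210; consistent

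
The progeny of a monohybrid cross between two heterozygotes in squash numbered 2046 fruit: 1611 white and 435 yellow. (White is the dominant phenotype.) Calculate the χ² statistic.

For a monohybrid cross between heterozygotes with complete dominance, the expected phenotypic ratio is 3:1.
Total ratio parts = 4. Expected numbers out of 2046:
  white: 2046 × 3/4 = 1534.5
  yellow: 2046 × 1/4 = 511.5
χ² = Σ (O − E)² / E
  white: (1611 − 1534.5)² / 1534.5 = 3.8138
  yellow: (435 − 511.5)² / 511.5 = 11.4413
χ² = 3.8138 + 11.4413 = 15.2551 ≈ 15.255

15.255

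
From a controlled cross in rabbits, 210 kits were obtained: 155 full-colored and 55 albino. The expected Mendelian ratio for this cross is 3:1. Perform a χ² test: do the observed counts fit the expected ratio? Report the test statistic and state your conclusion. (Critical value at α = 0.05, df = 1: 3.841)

0.159; consistent

Expected counts for N = 210 under a 3:1 ratio (total parts = 4):
  full-colored: 210 × 3/4 = 157.5
  albino: 210 × 1/4 = 52.5
χ² = Σ (O − E)² / E
  full-colored: (155 − 157.5)² / 157.5 = 0.0397
  albino: (55 − 52.5)² / 52.5 = 0.1190
χ² = 0.0397 + 0.1190 = 0.1587 ≈ 0.159
Degrees of freedom = 2 − 1 = 1; critical value at α = 0.05 is 3.841.
Since 0.159 < 3.841, we fail to reject the null hypothesis — the data are consistent with the 3:1 ratio.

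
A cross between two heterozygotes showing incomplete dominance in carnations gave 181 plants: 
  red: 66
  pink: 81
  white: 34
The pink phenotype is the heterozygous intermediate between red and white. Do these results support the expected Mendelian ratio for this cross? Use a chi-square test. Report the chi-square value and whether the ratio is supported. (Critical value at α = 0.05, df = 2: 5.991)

13.309; not consistent

With incomplete dominance, a heterozygote × heterozygote cross gives a 1:2:1 phenotypic ratio.
Expected counts for N = 181 under a 1:2:1 ratio (total parts = 4):
  red: 181 × 1/4 = 45.25
  pink: 181 × 2/4 = 90.5
  white: 181 × 1/4 = 45.25
χ² = Σ (O − E)² / E
  red: (66 − 45.25)² / 45.25 = 9.5152
  pink: (81 − 90.5)² / 90.5 = 0.9972
  white: (34 − 45.25)² / 45.25 = 2.7970
χ² = 9.5152 + 0.9972 + 2.7970 = 13.3094 ≈ 13.309
Degrees of freedom = 3 − 1 = 2; critical value at α = 0.05 is 5.991.
Since 13.309 > 5.991, we reject the null hypothesis — the data do not fit the 1:2:1 ratio.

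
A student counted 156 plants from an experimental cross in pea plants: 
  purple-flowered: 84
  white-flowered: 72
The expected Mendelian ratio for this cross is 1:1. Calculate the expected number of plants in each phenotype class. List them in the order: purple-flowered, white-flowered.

78, 78

Under the 1:1 hypothesis (Σ ratio = 2, N = 156):
  purple-flowered: 156 × 1/2 = 78
  white-flowered: 156 × 1/2 = 78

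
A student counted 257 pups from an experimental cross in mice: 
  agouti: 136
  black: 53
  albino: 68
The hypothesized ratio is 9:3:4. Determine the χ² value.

1.207

Total ratio parts = 16. Expected numbers out of 257:
  agouti: 257 × 9/16 = 144.5625
  black: 257 × 3/16 = 48.1875
  albino: 257 × 4/16 = 64.25
χ² = Σ (O − E)² / E
  agouti: (136 − 144.5625)² / 144.5625 = 0.5072
  black: (53 − 48.1875)² / 48.1875 = 0.4806
  albino: (68 − 64.25)² / 64.25 = 0.2189
χ² = 0.5072 + 0.4806 + 0.2189 = 1.2067 ≈ 1.207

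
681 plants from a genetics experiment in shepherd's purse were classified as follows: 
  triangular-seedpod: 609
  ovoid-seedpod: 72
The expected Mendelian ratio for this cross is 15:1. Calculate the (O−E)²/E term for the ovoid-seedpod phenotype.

Total ratio parts = 16. Expected numbers out of 681:
  triangular-seedpod: 681 × 15/16 = 638.4375
  ovoid-seedpod: 681 × 1/16 = 42.5625
Contribution of ovoid-seedpod: (72 − 42.5625)² / 42.5625 = 20.3599

20.360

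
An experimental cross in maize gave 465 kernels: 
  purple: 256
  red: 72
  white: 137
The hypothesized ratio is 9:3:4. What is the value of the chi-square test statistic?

6.468

Under the 9:3:4 hypothesis (Σ ratio = 16, N = 465):
  purple: 465 × 9/16 = 261.5625
  red: 465 × 3/16 = 87.1875
  white: 465 × 4/16 = 116.25
χ² = Σ (O − E)² / E
  purple: (256 − 261.5625)² / 261.5625 = 0.1183
  red: (72 − 87.1875)² / 87.1875 = 2.6456
  white: (137 − 116.25)² / 116.25 = 3.7038
χ² = 0.1183 + 2.6456 + 3.7038 = 6.4677 ≈ 6.468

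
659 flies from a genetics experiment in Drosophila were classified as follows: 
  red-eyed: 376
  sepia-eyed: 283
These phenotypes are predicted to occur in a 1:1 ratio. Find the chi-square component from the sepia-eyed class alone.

6.562

Total ratio parts = 2. Expected numbers out of 659:
  red-eyed: 659 × 1/2 = 329.5
  sepia-eyed: 659 × 1/2 = 329.5
Contribution of sepia-eyed: (283 − 329.5)² / 329.5 = 6.5622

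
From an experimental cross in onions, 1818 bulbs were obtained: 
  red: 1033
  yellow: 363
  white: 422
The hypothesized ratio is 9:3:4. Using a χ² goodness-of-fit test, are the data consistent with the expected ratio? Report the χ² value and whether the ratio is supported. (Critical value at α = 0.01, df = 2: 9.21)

3.865; consistent

The 9:3:4 ratio has 16 parts, so with N = 1818 the expected counts are:
  red: 1818 × 9/16 = 1022.625
  yellow: 1818 × 3/16 = 340.875
  white: 1818 × 4/16 = 454.5
χ² = Σ (O − E)² / E
  red: (1033 − 1022.625)² / 1022.625 = 0.1053
  yellow: (363 − 340.875)² / 340.875 = 1.4361
  white: (422 − 454.5)² / 454.5 = 2.3240
χ² = 0.1053 + 1.4361 + 2.3240 = 3.8654 ≈ 3.865
Degrees of freedom = 3 − 1 = 2; critical value at α = 0.01 is 9.21.
Since 3.865 < 9.21, we fail to reject the null hypothesis — the data are consistent with the 9:3:4 ratio.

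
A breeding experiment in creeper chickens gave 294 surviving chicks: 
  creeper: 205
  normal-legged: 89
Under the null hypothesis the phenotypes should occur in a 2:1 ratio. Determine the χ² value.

1.240

The 2:1 ratio has 3 parts, so with N = 294 the expected counts are:
  creeper: 294 × 2/3 = 196
  normal-legged: 294 × 1/3 = 98
χ² = Σ (O − E)² / E
  creeper: (205 − 196)² / 196 = 0.4133
  normal-legged: (89 − 98)² / 98 = 0.8265
χ² = 0.4133 + 0.8265 = 1.2398 ≈ 1.240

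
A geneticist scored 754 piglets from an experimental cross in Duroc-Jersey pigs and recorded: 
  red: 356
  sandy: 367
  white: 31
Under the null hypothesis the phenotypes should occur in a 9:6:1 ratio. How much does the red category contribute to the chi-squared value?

10.943

Expected counts for N = 754 under a 9:6:1 ratio (total parts = 16):
  red: 754 × 9/16 = 424.125
  sandy: 754 × 6/16 = 282.75
  white: 754 × 1/16 = 47.125
Contribution of red: (356 − 424.125)² / 424.125 = 10.9426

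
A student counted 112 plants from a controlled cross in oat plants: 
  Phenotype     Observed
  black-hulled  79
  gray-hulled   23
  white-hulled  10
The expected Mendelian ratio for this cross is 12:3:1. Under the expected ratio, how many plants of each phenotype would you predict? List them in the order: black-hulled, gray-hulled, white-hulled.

84, 21, 7

Under the 12:3:1 hypothesis (Σ ratio = 16, N = 112):
  black-hulled: 112 × 12/16 = 84
  gray-hulled: 112 × 3/16 = 21
  white-hulled: 112 × 1/16 = 7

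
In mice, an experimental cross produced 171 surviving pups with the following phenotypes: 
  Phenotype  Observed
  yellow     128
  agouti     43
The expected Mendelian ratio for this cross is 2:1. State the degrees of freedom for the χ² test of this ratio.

1

A goodness-of-fit test with 2 phenotype classes has df = 2 − 1 = 1.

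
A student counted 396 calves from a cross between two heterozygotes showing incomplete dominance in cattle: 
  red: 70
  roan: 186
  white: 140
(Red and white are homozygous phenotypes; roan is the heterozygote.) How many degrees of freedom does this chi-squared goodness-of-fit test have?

With incomplete dominance, a heterozygote × heterozygote cross gives a 1:2:1 phenotypic ratio.
A goodness-of-fit test with 3 phenotype classes has df = 3 − 1 = 2.

2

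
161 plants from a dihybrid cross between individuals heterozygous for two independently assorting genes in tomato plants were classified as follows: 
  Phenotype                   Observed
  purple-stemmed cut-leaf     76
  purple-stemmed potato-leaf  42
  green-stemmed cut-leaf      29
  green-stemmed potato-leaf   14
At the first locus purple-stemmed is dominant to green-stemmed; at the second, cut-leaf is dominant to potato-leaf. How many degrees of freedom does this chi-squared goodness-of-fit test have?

3

A dihybrid F₂ with independent assortment and complete dominance at both loci gives a 9:3:3:1 phenotypic ratio.
A goodness-of-fit test with 4 phenotype classes has df = 4 − 1 = 3.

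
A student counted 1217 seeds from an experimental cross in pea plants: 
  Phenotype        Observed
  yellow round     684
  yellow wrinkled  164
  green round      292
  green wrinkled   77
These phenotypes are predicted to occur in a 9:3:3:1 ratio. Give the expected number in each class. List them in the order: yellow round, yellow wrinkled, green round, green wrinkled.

684.5625, 228.1875, 228.1875, 76.0625

The 9:3:3:1 ratio has 16 parts, so with N = 1217 the expected counts are:
  yellow round: 1217 × 9/16 = 684.5625
  yellow wrinkled: 1217 × 3/16 = 228.1875
  green round: 1217 × 3/16 = 228.1875
  green wrinkled: 1217 × 1/16 = 76.0625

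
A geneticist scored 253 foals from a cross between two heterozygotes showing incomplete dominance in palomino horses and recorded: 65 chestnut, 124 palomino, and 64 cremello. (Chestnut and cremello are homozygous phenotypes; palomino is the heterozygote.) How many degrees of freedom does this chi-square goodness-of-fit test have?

With incomplete dominance, a heterozygote × heterozygote cross gives a 1:2:1 phenotypic ratio.
A goodness-of-fit test with 3 phenotype classes has df = 3 − 1 = 2.

2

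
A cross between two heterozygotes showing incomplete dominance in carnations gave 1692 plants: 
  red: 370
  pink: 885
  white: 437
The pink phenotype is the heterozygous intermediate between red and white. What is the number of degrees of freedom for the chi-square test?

2

With incomplete dominance, a heterozygote × heterozygote cross gives a 1:2:1 phenotypic ratio.
A goodness-of-fit test with 3 phenotype classes has df = 3 − 1 = 2.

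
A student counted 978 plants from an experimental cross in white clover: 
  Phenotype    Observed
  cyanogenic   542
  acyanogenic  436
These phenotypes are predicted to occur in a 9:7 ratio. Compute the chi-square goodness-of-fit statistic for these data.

0.274

Under the 9:7 hypothesis (Σ ratio = 16, N = 978):
  cyanogenic: 978 × 9/16 = 550.125
  acyanogenic: 978 × 7/16 = 427.875
χ² = Σ (O − E)² / E
  cyanogenic: (542 − 550.125)² / 550.125 = 0.1200
  acyanogenic: (436 − 427.875)² / 427.875 = 0.1543
χ² = 0.1200 + 0.1543 = 0.2743 ≈ 0.274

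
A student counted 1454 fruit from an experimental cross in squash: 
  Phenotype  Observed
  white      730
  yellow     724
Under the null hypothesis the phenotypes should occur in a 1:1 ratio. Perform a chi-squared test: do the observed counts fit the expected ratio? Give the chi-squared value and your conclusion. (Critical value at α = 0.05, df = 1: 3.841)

0.025; consistent

The 1:1 ratio has 2 parts, so with N = 1454 the expected counts are:
  white: 1454 × 1/2 = 727
  yellow: 1454 × 1/2 = 727
χ² = Σ (O − E)² / E
  white: (730 − 727)² / 727 = 0.0124
  yellow: (724 − 727)² / 727 = 0.0124
χ² = 0.0124 + 0.0124 = 0.0248 ≈ 0.025
Degrees of freedom = 2 − 1 = 1; critical value at α = 0.05 is 3.841.
Since 0.025 < 3.841, we fail to reject the null hypothesis — the data are consistent with the 1:1 ratio.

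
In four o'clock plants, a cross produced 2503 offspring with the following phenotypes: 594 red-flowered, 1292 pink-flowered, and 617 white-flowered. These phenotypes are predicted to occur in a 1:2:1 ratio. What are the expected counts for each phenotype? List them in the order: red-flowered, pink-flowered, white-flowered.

Expected counts for N = 2503 under a 1:2:1 ratio (total parts = 4):
  red-flowered: 2503 × 1/4 = 625.75
  pink-flowered: 2503 × 2/4 = 1251.5
  white-flowered: 2503 × 1/4 = 625.75

625.75, 1251.5, 625.75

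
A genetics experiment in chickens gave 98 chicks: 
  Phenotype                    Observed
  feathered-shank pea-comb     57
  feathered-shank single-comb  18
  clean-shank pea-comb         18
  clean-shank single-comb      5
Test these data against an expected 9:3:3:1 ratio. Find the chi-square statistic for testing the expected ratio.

Under the 9:3:3:1 hypothesis (Σ ratio = 16, N = 98):
  feathered-shank pea-comb: 98 × 9/16 = 55.125
  feathered-shank single-comb: 98 × 3/16 = 18.375
  clean-shank pea-comb: 98 × 3/16 = 18.375
  clean-shank single-comb: 98 × 1/16 = 6.125
χ² = Σ (O − E)² / E
  feathered-shank pea-comb: (57 − 55.125)² / 55.125 = 0.0638
  feathered-shank single-comb: (18 − 18.375)² / 18.375 = 0.0077
  clean-shank pea-comb: (18 − 18.375)² / 18.375 = 0.0077
  clean-shank single-comb: (5 − 6.125)² / 6.125 = 0.2066
χ² = 0.0638 + 0.0077 + 0.0077 + 0.2066 = 0.2858 ≈ 0.286

0.286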